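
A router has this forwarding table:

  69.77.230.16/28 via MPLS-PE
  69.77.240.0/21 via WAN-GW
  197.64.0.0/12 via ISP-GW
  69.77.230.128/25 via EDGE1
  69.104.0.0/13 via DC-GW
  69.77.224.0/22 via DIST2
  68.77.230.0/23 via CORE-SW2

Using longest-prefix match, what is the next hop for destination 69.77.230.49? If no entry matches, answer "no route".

No entry's prefix contains 69.77.230.49; there is no default route.

no route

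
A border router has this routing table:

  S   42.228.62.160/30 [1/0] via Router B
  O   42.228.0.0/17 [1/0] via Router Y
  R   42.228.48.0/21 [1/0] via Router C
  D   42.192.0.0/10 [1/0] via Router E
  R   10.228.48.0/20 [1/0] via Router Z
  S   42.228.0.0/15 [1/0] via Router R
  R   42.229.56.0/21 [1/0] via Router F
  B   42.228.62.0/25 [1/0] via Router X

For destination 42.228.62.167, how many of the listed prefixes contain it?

Prefixes containing 42.228.62.167:
  42.192.0.0/10 (42.192.0.0 - 42.255.255.255)
  42.228.0.0/15 (42.228.0.0 - 42.229.255.255)
  42.228.0.0/17 (42.228.0.0 - 42.228.127.255)
Total matching entries: 3.

3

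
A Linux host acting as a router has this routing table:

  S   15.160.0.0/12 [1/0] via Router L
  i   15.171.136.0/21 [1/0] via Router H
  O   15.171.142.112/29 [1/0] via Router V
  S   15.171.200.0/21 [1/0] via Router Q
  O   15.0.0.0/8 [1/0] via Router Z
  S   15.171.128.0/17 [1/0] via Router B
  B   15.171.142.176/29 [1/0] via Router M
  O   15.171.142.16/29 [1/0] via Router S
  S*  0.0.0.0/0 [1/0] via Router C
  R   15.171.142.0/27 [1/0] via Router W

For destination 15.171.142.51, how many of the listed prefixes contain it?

Prefixes containing 15.171.142.51:
  0.0.0.0/0 (default, matches everything)
  15.0.0.0/8 (15.0.0.0 - 15.255.255.255)
  15.160.0.0/12 (15.160.0.0 - 15.175.255.255)
  15.171.128.0/17 (15.171.128.0 - 15.171.255.255)
  15.171.136.0/21 (15.171.136.0 - 15.171.143.255)
Total matching entries: 5.

5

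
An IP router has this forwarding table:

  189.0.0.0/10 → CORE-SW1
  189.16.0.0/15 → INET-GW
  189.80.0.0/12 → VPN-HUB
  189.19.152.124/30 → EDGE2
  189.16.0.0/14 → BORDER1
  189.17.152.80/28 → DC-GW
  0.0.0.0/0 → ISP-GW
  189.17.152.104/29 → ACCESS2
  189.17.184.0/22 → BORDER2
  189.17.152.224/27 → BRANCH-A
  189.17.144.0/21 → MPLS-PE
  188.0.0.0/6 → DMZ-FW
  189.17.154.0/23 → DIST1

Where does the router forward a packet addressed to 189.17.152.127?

INET-GW

Routes whose prefix contains 189.17.152.127:
  0.0.0.0/0 (default, matches everything) -> ISP-GW
  188.0.0.0/6 (188.0.0.0 - 191.255.255.255) -> DMZ-FW
  189.0.0.0/10 (189.0.0.0 - 189.63.255.255) -> CORE-SW1
  189.16.0.0/14 (189.16.0.0 - 189.19.255.255) -> BORDER1
  189.16.0.0/15 (189.16.0.0 - 189.17.255.255) -> INET-GW
More-specific entries that do NOT match:
  189.19.152.124/30 (189.19.152.124 - 189.19.152.127) does not contain 189.17.152.127
  189.17.152.104/29 (189.17.152.104 - 189.17.152.111) does not contain 189.17.152.127
  189.17.152.80/28 (189.17.152.80 - 189.17.152.95) does not contain 189.17.152.127
  189.17.152.224/27 (189.17.152.224 - 189.17.152.255) does not contain 189.17.152.127
  189.17.154.0/23 (189.17.154.0 - 189.17.155.255) does not contain 189.17.152.127
  189.17.184.0/22 (189.17.184.0 - 189.17.187.255) does not contain 189.17.152.127
  189.17.144.0/21 (189.17.144.0 - 189.17.151.255) does not contain 189.17.152.127
Longest matching prefix is /15 -> next hop INET-GW.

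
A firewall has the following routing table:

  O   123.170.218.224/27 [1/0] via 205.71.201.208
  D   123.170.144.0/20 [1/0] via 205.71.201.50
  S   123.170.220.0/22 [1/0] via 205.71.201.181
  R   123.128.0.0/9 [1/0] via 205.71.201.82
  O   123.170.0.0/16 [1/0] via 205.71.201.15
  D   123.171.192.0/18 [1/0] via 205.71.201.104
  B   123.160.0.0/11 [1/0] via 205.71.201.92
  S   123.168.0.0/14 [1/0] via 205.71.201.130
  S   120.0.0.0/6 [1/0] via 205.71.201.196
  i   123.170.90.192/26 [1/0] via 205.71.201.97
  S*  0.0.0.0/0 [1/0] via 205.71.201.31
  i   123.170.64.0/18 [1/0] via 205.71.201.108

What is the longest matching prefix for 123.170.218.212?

Entries matching 123.170.218.212:
  0.0.0.0/0 (default, matches everything)
  120.0.0.0/6 (120.0.0.0 - 123.255.255.255)
  123.128.0.0/9 (123.128.0.0 - 123.255.255.255)
  123.160.0.0/11 (123.160.0.0 - 123.191.255.255)
  123.168.0.0/14 (123.168.0.0 - 123.171.255.255)
  123.170.0.0/16 (123.170.0.0 - 123.170.255.255)
Most specific is 123.170.0.0/16.

123.170.0.0/16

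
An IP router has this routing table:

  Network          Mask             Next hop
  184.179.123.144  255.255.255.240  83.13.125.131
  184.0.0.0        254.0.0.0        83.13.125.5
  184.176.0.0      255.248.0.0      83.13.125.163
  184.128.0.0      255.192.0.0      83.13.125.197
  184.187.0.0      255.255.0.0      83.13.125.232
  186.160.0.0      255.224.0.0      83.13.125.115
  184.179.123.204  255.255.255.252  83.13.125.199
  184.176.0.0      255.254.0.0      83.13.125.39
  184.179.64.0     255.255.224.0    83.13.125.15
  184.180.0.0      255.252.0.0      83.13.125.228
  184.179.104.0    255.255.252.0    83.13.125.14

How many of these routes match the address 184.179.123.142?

Prefixes containing 184.179.123.142:
  184.0.0.0/7 (184.0.0.0 - 185.255.255.255)
  184.128.0.0/10 (184.128.0.0 - 184.191.255.255)
  184.176.0.0/13 (184.176.0.0 - 184.183.255.255)
Total matching entries: 3.

3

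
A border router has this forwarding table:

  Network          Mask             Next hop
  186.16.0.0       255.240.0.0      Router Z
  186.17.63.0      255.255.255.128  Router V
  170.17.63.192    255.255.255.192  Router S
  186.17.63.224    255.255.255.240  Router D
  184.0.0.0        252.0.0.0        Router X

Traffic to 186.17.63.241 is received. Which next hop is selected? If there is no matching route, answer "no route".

Router Z

Routes whose prefix contains 186.17.63.241:
  184.0.0.0/6 (184.0.0.0 - 187.255.255.255) -> Router X
  186.16.0.0/12 (186.16.0.0 - 186.31.255.255) -> Router Z
More-specific entries that do NOT match:
  186.17.63.224/28 (186.17.63.224 - 186.17.63.239) does not contain 186.17.63.241
  170.17.63.192/26 (170.17.63.192 - 170.17.63.255) does not contain 186.17.63.241
  186.17.63.0/25 (186.17.63.0 - 186.17.63.127) does not contain 186.17.63.241
Longest matching prefix is /12 -> next hop Router Z.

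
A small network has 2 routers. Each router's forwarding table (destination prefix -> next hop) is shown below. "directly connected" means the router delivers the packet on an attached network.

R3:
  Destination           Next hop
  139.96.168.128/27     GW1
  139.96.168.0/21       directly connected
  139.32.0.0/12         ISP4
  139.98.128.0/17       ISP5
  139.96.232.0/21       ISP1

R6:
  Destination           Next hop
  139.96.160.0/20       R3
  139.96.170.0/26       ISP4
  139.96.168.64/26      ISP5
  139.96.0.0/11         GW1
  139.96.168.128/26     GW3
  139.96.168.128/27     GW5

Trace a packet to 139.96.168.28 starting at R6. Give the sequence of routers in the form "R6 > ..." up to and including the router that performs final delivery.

At R6: longest match for 139.96.168.28 is 139.96.160.0/20 -> R3
At R3: longest match for 139.96.168.28 is 139.96.168.0/21 -> directly connected

R6 > R3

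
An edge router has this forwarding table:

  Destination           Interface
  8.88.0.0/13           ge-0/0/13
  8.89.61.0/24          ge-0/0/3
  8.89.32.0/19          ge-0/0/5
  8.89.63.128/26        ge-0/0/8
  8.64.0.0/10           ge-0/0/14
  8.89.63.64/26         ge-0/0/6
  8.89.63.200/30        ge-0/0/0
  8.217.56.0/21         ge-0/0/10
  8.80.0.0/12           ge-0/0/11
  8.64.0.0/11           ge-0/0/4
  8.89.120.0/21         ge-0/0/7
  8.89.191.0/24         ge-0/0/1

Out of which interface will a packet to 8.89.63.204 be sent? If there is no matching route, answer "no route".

Routes whose prefix contains 8.89.63.204:
  8.64.0.0/10 (8.64.0.0 - 8.127.255.255) -> ge-0/0/14
  8.64.0.0/11 (8.64.0.0 - 8.95.255.255) -> ge-0/0/4
  8.80.0.0/12 (8.80.0.0 - 8.95.255.255) -> ge-0/0/11
  8.88.0.0/13 (8.88.0.0 - 8.95.255.255) -> ge-0/0/13
  8.89.32.0/19 (8.89.32.0 - 8.89.63.255) -> ge-0/0/5
More-specific entries that do NOT match:
  8.89.63.200/30 (8.89.63.200 - 8.89.63.203) does not contain 8.89.63.204
  8.89.63.128/26 (8.89.63.128 - 8.89.63.191) does not contain 8.89.63.204
  8.89.63.64/26 (8.89.63.64 - 8.89.63.127) does not contain 8.89.63.204
  8.89.61.0/24 (8.89.61.0 - 8.89.61.255) does not contain 8.89.63.204
  8.89.191.0/24 (8.89.191.0 - 8.89.191.255) does not contain 8.89.63.204
  8.217.56.0/21 (8.217.56.0 - 8.217.63.255) does not contain 8.89.63.204
  8.89.120.0/21 (8.89.120.0 - 8.89.127.255) does not contain 8.89.63.204
Longest matching prefix is /19 -> interface ge-0/0/5.

ge-0/0/5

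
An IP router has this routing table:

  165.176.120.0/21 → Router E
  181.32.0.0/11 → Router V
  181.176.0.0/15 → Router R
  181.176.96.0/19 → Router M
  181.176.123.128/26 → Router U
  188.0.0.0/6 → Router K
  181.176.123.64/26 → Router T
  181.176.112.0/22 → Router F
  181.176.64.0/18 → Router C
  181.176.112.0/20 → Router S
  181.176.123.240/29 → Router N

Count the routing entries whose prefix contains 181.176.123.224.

4

Prefixes containing 181.176.123.224:
  181.176.0.0/15 (181.176.0.0 - 181.177.255.255)
  181.176.64.0/18 (181.176.64.0 - 181.176.127.255)
  181.176.96.0/19 (181.176.96.0 - 181.176.127.255)
  181.176.112.0/20 (181.176.112.0 - 181.176.127.255)
Total matching entries: 4.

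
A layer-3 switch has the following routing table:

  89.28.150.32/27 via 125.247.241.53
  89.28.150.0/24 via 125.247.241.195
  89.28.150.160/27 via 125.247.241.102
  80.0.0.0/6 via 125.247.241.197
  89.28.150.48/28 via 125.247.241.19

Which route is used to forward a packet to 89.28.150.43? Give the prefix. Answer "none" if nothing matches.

89.28.150.32/27

Entries matching 89.28.150.43:
  89.28.150.0/24 (89.28.150.0 - 89.28.150.255)
  89.28.150.32/27 (89.28.150.32 - 89.28.150.63)
Most specific is 89.28.150.32/27.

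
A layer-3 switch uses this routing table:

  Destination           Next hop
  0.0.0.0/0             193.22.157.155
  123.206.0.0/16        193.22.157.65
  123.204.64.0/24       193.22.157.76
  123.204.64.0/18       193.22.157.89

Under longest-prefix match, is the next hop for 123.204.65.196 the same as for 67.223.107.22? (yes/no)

no

123.204.65.196: longest match 123.204.64.0/18 -> 193.22.157.89
67.223.107.22: longest match 0.0.0.0/0 -> 193.22.157.155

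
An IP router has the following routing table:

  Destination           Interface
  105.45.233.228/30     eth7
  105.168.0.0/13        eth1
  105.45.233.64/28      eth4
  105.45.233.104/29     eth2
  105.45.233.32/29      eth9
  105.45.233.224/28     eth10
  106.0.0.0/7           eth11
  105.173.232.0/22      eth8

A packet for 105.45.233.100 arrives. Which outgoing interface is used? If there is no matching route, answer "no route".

No entry's prefix contains 105.45.233.100; there is no default route.

no route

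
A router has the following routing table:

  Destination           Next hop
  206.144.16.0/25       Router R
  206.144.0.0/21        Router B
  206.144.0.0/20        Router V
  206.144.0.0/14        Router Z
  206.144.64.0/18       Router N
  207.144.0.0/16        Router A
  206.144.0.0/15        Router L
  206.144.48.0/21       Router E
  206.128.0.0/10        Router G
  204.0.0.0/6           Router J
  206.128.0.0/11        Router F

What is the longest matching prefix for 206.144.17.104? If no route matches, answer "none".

Entries matching 206.144.17.104:
  204.0.0.0/6 (204.0.0.0 - 207.255.255.255)
  206.128.0.0/10 (206.128.0.0 - 206.191.255.255)
  206.128.0.0/11 (206.128.0.0 - 206.159.255.255)
  206.144.0.0/14 (206.144.0.0 - 206.147.255.255)
  206.144.0.0/15 (206.144.0.0 - 206.145.255.255)
Most specific is 206.144.0.0/15.

206.144.0.0/15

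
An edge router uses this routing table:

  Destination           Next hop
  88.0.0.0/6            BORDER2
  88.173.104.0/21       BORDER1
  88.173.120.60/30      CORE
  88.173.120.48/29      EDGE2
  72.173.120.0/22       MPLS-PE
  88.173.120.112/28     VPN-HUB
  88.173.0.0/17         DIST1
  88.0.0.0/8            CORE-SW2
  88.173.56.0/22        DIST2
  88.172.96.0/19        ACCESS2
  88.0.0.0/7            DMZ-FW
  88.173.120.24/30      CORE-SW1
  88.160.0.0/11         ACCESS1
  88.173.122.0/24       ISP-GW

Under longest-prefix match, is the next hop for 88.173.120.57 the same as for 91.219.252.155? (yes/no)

88.173.120.57: longest match 88.173.0.0/17 -> DIST1
91.219.252.155: longest match 88.0.0.0/6 -> BORDER2

no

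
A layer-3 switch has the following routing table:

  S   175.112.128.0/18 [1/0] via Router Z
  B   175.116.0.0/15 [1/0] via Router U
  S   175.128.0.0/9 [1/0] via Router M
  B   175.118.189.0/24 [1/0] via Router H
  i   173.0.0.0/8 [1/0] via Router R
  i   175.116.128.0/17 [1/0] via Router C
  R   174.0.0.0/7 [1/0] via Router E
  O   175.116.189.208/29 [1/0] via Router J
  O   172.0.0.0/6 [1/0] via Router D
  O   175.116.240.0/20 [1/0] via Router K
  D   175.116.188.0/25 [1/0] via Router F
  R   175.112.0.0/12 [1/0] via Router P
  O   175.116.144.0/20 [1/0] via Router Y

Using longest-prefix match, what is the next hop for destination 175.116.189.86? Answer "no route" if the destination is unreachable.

Router C

Routes whose prefix contains 175.116.189.86:
  172.0.0.0/6 (172.0.0.0 - 175.255.255.255) -> Router D
  174.0.0.0/7 (174.0.0.0 - 175.255.255.255) -> Router E
  175.112.0.0/12 (175.112.0.0 - 175.127.255.255) -> Router P
  175.116.0.0/15 (175.116.0.0 - 175.117.255.255) -> Router U
  175.116.128.0/17 (175.116.128.0 - 175.116.255.255) -> Router C
More-specific entries that do NOT match:
  175.116.189.208/29 (175.116.189.208 - 175.116.189.215) does not contain 175.116.189.86
  175.116.188.0/25 (175.116.188.0 - 175.116.188.127) does not contain 175.116.189.86
  175.118.189.0/24 (175.118.189.0 - 175.118.189.255) does not contain 175.116.189.86
  175.116.240.0/20 (175.116.240.0 - 175.116.255.255) does not contain 175.116.189.86
  175.116.144.0/20 (175.116.144.0 - 175.116.159.255) does not contain 175.116.189.86
  175.112.128.0/18 (175.112.128.0 - 175.112.191.255) does not contain 175.116.189.86
Longest matching prefix is /17 -> next hop Router C.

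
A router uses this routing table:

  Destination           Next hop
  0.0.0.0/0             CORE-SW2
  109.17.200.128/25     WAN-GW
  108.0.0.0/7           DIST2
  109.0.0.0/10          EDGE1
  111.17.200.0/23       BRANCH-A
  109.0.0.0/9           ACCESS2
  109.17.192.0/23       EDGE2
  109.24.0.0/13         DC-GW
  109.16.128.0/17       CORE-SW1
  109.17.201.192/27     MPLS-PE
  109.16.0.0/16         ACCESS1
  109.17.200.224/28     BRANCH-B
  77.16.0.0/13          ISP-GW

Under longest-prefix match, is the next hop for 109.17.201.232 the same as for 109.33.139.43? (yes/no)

109.17.201.232: longest match 109.0.0.0/10 -> EDGE1
109.33.139.43: longest match 109.0.0.0/10 -> EDGE1

yes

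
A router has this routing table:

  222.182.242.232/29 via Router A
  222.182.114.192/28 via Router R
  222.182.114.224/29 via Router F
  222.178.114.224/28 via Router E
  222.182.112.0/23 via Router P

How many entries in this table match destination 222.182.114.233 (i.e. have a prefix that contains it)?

0

No listed prefix contains 222.182.114.233.
Total matching entries: 0.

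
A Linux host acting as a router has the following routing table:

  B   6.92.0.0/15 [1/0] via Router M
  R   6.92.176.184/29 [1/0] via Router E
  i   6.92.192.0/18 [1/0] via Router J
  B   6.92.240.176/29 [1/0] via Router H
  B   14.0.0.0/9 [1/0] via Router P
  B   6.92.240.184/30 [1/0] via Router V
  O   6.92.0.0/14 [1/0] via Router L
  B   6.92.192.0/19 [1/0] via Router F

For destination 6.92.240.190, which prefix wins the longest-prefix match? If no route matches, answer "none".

6.92.192.0/18

Entries matching 6.92.240.190:
  6.92.0.0/14 (6.92.0.0 - 6.95.255.255)
  6.92.0.0/15 (6.92.0.0 - 6.93.255.255)
  6.92.192.0/18 (6.92.192.0 - 6.92.255.255)
Most specific is 6.92.192.0/18.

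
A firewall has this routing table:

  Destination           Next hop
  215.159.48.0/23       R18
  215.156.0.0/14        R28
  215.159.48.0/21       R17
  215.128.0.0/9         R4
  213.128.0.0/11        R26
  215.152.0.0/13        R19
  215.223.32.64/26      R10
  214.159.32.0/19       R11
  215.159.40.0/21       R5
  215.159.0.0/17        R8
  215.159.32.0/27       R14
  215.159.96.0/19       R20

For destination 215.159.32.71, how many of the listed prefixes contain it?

4

Prefixes containing 215.159.32.71:
  215.128.0.0/9 (215.128.0.0 - 215.255.255.255)
  215.152.0.0/13 (215.152.0.0 - 215.159.255.255)
  215.156.0.0/14 (215.156.0.0 - 215.159.255.255)
  215.159.0.0/17 (215.159.0.0 - 215.159.127.255)
Total matching entries: 4.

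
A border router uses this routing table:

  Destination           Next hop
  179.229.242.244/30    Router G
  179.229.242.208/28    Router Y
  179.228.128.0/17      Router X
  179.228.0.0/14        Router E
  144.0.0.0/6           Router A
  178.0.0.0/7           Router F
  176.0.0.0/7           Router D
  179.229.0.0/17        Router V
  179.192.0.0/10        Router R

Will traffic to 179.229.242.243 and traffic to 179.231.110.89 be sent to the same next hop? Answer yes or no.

yes

179.229.242.243: longest match 179.228.0.0/14 -> Router E
179.231.110.89: longest match 179.228.0.0/14 -> Router E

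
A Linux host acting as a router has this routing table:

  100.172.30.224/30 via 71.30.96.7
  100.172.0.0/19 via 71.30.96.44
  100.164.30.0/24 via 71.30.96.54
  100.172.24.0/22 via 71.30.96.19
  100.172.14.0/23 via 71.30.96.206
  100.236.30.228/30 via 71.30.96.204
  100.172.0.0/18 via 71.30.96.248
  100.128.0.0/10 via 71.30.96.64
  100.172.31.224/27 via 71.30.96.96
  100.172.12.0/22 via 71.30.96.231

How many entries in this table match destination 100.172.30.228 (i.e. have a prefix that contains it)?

3

Prefixes containing 100.172.30.228:
  100.128.0.0/10 (100.128.0.0 - 100.191.255.255)
  100.172.0.0/18 (100.172.0.0 - 100.172.63.255)
  100.172.0.0/19 (100.172.0.0 - 100.172.31.255)
Total matching entries: 3.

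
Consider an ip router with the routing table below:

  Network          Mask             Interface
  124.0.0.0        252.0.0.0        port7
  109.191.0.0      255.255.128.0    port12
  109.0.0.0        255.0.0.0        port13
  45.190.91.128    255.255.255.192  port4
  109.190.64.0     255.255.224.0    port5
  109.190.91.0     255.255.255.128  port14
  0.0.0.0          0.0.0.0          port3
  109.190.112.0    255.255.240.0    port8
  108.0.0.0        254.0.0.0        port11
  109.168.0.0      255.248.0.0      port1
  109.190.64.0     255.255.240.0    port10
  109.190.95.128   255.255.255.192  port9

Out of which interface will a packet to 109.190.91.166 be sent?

port5

Routes whose prefix contains 109.190.91.166:
  0.0.0.0/0 (default, matches everything) -> port3
  108.0.0.0/7 (108.0.0.0 - 109.255.255.255) -> port11
  109.0.0.0/8 (109.0.0.0 - 109.255.255.255) -> port13
  109.190.64.0/19 (109.190.64.0 - 109.190.95.255) -> port5
More-specific entries that do NOT match:
  45.190.91.128/26 (45.190.91.128 - 45.190.91.191) does not contain 109.190.91.166
  109.190.95.128/26 (109.190.95.128 - 109.190.95.191) does not contain 109.190.91.166
  109.190.91.0/25 (109.190.91.0 - 109.190.91.127) does not contain 109.190.91.166
  109.190.112.0/20 (109.190.112.0 - 109.190.127.255) does not contain 109.190.91.166
  109.190.64.0/20 (109.190.64.0 - 109.190.79.255) does not contain 109.190.91.166
Longest matching prefix is /19 -> interface port5.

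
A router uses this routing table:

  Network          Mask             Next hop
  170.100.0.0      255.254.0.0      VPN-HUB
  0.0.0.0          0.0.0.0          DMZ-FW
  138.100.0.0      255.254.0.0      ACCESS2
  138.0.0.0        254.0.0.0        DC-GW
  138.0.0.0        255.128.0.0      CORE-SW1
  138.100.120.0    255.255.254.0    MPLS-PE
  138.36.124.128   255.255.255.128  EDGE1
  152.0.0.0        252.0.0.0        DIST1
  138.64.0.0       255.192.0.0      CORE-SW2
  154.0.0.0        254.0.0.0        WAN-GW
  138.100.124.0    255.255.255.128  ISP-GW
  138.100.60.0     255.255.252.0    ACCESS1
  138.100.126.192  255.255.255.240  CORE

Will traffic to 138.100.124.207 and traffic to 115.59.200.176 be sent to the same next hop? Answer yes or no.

no

138.100.124.207: longest match 138.100.0.0/15 -> ACCESS2
115.59.200.176: longest match 0.0.0.0/0 -> DMZ-FW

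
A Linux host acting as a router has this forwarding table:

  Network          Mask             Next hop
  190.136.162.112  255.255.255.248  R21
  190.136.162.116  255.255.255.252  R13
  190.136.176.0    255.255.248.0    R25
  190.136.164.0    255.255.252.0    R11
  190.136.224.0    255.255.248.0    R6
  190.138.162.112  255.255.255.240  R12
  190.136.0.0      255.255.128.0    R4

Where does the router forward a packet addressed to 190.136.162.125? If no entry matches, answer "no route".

No entry's prefix contains 190.136.162.125; there is no default route.

no route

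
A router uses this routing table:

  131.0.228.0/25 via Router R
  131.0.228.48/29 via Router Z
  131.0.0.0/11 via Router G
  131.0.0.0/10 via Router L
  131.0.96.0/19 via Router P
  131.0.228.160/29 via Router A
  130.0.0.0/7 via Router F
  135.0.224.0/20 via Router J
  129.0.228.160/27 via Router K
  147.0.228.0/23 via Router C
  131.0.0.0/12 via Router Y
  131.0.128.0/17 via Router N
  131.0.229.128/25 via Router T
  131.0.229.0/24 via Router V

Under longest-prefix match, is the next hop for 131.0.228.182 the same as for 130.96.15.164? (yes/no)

131.0.228.182: longest match 131.0.128.0/17 -> Router N
130.96.15.164: longest match 130.0.0.0/7 -> Router F

no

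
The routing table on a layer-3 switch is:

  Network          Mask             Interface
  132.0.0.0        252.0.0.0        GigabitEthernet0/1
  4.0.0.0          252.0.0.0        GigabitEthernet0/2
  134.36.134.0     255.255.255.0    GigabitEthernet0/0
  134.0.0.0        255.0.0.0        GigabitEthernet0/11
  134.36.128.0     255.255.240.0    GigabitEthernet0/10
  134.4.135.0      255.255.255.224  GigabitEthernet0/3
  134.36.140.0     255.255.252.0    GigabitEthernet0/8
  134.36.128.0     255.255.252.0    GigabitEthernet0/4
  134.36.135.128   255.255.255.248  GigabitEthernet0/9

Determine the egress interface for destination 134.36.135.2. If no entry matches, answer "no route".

Routes whose prefix contains 134.36.135.2:
  132.0.0.0/6 (132.0.0.0 - 135.255.255.255) -> GigabitEthernet0/1
  134.0.0.0/8 (134.0.0.0 - 134.255.255.255) -> GigabitEthernet0/11
  134.36.128.0/20 (134.36.128.0 - 134.36.143.255) -> GigabitEthernet0/10
More-specific entries that do NOT match:
  134.36.135.128/29 (134.36.135.128 - 134.36.135.135) does not contain 134.36.135.2
  134.4.135.0/27 (134.4.135.0 - 134.4.135.31) does not contain 134.36.135.2
  134.36.134.0/24 (134.36.134.0 - 134.36.134.255) does not contain 134.36.135.2
  134.36.140.0/22 (134.36.140.0 - 134.36.143.255) does not contain 134.36.135.2
  134.36.128.0/22 (134.36.128.0 - 134.36.131.255) does not contain 134.36.135.2
Longest matching prefix is /20 -> interface GigabitEthernet0/10.

GigabitEthernet0/10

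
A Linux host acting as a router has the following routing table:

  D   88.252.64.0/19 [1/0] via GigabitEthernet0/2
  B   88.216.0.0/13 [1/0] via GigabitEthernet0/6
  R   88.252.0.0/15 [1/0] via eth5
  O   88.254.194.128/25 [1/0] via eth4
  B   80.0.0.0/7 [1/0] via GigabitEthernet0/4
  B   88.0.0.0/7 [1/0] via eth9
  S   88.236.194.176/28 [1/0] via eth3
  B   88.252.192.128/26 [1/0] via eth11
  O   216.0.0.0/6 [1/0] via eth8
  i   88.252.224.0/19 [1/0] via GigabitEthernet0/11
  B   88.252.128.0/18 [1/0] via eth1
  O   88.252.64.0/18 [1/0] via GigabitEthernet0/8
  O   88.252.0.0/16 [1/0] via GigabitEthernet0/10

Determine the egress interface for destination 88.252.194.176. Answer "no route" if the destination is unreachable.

Routes whose prefix contains 88.252.194.176:
  88.0.0.0/7 (88.0.0.0 - 89.255.255.255) -> eth9
  88.252.0.0/15 (88.252.0.0 - 88.253.255.255) -> eth5
  88.252.0.0/16 (88.252.0.0 - 88.252.255.255) -> GigabitEthernet0/10
More-specific entries that do NOT match:
  88.236.194.176/28 (88.236.194.176 - 88.236.194.191) does not contain 88.252.194.176
  88.252.192.128/26 (88.252.192.128 - 88.252.192.191) does not contain 88.252.194.176
  88.254.194.128/25 (88.254.194.128 - 88.254.194.255) does not contain 88.252.194.176
  88.252.64.0/19 (88.252.64.0 - 88.252.95.255) does not contain 88.252.194.176
  88.252.224.0/19 (88.252.224.0 - 88.252.255.255) does not contain 88.252.194.176
  88.252.128.0/18 (88.252.128.0 - 88.252.191.255) does not contain 88.252.194.176
  88.252.64.0/18 (88.252.64.0 - 88.252.127.255) does not contain 88.252.194.176
Longest matching prefix is /16 -> interface GigabitEthernet0/10.

GigabitEthernet0/10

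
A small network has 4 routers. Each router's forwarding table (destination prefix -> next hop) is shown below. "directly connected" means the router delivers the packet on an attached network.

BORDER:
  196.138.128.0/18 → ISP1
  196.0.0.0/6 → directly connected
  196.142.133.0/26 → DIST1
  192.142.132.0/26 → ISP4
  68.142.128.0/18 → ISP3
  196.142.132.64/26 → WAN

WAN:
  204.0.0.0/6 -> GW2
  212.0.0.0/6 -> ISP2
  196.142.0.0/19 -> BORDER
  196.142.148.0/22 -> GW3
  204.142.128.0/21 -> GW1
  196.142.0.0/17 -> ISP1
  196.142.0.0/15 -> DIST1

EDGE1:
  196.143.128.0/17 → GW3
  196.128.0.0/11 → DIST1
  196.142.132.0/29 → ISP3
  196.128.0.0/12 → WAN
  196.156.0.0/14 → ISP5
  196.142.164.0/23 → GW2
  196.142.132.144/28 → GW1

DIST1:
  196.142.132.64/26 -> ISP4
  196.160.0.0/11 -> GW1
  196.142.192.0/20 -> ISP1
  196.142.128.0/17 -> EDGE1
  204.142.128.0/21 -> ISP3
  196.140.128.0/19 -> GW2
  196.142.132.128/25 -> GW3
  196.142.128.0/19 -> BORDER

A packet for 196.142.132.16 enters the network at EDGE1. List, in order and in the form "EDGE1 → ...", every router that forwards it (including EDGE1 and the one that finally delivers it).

EDGE1 → WAN → DIST1 → BORDER

At EDGE1: longest match for 196.142.132.16 is 196.128.0.0/12 -> WAN
At WAN: longest match for 196.142.132.16 is 196.142.0.0/15 -> DIST1
At DIST1: longest match for 196.142.132.16 is 196.142.128.0/19 -> BORDER
At BORDER: longest match for 196.142.132.16 is 196.0.0.0/6 -> directly connected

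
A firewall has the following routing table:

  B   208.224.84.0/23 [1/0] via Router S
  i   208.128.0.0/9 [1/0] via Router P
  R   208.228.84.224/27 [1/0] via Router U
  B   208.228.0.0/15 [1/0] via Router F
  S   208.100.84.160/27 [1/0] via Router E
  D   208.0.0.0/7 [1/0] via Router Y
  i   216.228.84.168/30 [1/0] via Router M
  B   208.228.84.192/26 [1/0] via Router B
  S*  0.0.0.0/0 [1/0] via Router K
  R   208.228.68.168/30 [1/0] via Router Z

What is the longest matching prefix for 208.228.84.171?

208.228.0.0/15

Entries matching 208.228.84.171:
  0.0.0.0/0 (default, matches everything)
  208.0.0.0/7 (208.0.0.0 - 209.255.255.255)
  208.128.0.0/9 (208.128.0.0 - 208.255.255.255)
  208.228.0.0/15 (208.228.0.0 - 208.229.255.255)
Most specific is 208.228.0.0/15.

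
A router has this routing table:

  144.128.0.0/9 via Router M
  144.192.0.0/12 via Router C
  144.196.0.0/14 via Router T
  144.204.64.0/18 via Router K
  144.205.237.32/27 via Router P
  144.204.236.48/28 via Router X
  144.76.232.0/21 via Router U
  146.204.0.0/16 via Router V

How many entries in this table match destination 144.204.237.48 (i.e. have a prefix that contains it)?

2

Prefixes containing 144.204.237.48:
  144.128.0.0/9 (144.128.0.0 - 144.255.255.255)
  144.192.0.0/12 (144.192.0.0 - 144.207.255.255)
Total matching entries: 2.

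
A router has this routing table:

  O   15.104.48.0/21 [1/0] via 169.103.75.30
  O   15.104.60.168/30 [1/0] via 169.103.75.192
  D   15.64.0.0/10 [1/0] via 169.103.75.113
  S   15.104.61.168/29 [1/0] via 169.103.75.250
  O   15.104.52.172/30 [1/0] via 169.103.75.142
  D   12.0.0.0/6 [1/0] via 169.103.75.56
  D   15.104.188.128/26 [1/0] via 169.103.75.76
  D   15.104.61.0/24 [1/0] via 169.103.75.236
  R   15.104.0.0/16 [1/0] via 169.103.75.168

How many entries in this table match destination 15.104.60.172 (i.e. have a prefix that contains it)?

3

Prefixes containing 15.104.60.172:
  12.0.0.0/6 (12.0.0.0 - 15.255.255.255)
  15.64.0.0/10 (15.64.0.0 - 15.127.255.255)
  15.104.0.0/16 (15.104.0.0 - 15.104.255.255)
Total matching entries: 3.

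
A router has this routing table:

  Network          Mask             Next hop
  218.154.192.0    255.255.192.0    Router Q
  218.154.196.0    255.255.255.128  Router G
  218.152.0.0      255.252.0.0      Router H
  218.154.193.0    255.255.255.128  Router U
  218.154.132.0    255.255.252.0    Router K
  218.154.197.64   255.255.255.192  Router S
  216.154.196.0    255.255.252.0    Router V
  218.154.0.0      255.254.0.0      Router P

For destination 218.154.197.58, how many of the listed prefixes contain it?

Prefixes containing 218.154.197.58:
  218.152.0.0/14 (218.152.0.0 - 218.155.255.255)
  218.154.0.0/15 (218.154.0.0 - 218.155.255.255)
  218.154.192.0/18 (218.154.192.0 - 218.154.255.255)
Total matching entries: 3.

3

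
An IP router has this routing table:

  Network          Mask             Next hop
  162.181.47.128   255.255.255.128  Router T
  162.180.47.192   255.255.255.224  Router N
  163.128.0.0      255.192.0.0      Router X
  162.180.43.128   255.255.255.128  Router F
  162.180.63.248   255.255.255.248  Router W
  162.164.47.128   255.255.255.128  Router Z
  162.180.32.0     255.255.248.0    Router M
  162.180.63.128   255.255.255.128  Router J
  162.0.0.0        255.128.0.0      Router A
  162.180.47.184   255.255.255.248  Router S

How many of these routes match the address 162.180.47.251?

0

No listed prefix contains 162.180.47.251.
Total matching entries: 0.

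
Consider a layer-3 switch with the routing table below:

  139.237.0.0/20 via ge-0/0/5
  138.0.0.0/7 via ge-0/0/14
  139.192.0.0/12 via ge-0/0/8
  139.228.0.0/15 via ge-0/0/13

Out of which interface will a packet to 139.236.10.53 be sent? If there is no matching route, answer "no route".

ge-0/0/14

Routes whose prefix contains 139.236.10.53:
  138.0.0.0/7 (138.0.0.0 - 139.255.255.255) -> ge-0/0/14
More-specific entries that do NOT match:
  139.237.0.0/20 (139.237.0.0 - 139.237.15.255) does not contain 139.236.10.53
  139.228.0.0/15 (139.228.0.0 - 139.229.255.255) does not contain 139.236.10.53
  139.192.0.0/12 (139.192.0.0 - 139.207.255.255) does not contain 139.236.10.53
Longest matching prefix is /7 -> interface ge-0/0/14.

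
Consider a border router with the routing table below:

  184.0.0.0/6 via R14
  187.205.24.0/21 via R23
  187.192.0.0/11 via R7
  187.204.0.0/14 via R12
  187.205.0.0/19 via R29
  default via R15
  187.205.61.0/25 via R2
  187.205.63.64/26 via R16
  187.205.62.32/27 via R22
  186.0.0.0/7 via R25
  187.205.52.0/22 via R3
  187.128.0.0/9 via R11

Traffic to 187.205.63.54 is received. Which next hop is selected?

Routes whose prefix contains 187.205.63.54:
  0.0.0.0/0 (default, matches everything) -> R15
  184.0.0.0/6 (184.0.0.0 - 187.255.255.255) -> R14
  186.0.0.0/7 (186.0.0.0 - 187.255.255.255) -> R25
  187.128.0.0/9 (187.128.0.0 - 187.255.255.255) -> R11
  187.192.0.0/11 (187.192.0.0 - 187.223.255.255) -> R7
  187.204.0.0/14 (187.204.0.0 - 187.207.255.255) -> R12
More-specific entries that do NOT match:
  187.205.62.32/27 (187.205.62.32 - 187.205.62.63) does not contain 187.205.63.54
  187.205.63.64/26 (187.205.63.64 - 187.205.63.127) does not contain 187.205.63.54
  187.205.61.0/25 (187.205.61.0 - 187.205.61.127) does not contain 187.205.63.54
  187.205.52.0/22 (187.205.52.0 - 187.205.55.255) does not contain 187.205.63.54
  187.205.24.0/21 (187.205.24.0 - 187.205.31.255) does not contain 187.205.63.54
  187.205.0.0/19 (187.205.0.0 - 187.205.31.255) does not contain 187.205.63.54
Longest matching prefix is /14 -> next hop R12.

R12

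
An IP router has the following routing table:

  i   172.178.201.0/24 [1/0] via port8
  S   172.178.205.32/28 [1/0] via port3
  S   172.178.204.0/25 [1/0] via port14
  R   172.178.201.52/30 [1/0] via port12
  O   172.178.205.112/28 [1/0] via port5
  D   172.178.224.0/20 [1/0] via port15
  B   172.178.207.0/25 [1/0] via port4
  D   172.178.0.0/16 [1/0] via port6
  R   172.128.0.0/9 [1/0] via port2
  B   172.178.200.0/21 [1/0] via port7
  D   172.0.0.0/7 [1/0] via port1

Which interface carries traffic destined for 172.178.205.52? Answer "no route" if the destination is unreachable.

port7

Routes whose prefix contains 172.178.205.52:
  172.0.0.0/7 (172.0.0.0 - 173.255.255.255) -> port1
  172.128.0.0/9 (172.128.0.0 - 172.255.255.255) -> port2
  172.178.0.0/16 (172.178.0.0 - 172.178.255.255) -> port6
  172.178.200.0/21 (172.178.200.0 - 172.178.207.255) -> port7
More-specific entries that do NOT match:
  172.178.201.52/30 (172.178.201.52 - 172.178.201.55) does not contain 172.178.205.52
  172.178.205.32/28 (172.178.205.32 - 172.178.205.47) does not contain 172.178.205.52
  172.178.205.112/28 (172.178.205.112 - 172.178.205.127) does not contain 172.178.205.52
  172.178.204.0/25 (172.178.204.0 - 172.178.204.127) does not contain 172.178.205.52
  172.178.207.0/25 (172.178.207.0 - 172.178.207.127) does not contain 172.178.205.52
  172.178.201.0/24 (172.178.201.0 - 172.178.201.255) does not contain 172.178.205.52
Longest matching prefix is /21 -> interface port7.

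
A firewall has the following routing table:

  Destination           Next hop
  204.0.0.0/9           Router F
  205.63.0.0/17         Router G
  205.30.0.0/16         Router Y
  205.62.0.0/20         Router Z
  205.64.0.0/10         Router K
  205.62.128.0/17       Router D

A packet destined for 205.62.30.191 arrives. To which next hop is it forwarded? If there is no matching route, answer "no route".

no route

No entry's prefix contains 205.62.30.191; there is no default route.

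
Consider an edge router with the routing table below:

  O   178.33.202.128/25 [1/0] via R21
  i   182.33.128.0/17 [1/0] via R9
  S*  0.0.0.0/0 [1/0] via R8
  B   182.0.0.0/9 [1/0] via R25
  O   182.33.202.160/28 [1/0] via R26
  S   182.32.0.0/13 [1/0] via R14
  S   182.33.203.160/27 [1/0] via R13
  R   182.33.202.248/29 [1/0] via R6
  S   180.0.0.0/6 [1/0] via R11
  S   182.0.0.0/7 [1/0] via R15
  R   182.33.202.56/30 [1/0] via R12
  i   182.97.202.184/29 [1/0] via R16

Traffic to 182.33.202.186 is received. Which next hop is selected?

R9

Routes whose prefix contains 182.33.202.186:
  0.0.0.0/0 (default, matches everything) -> R8
  180.0.0.0/6 (180.0.0.0 - 183.255.255.255) -> R11
  182.0.0.0/7 (182.0.0.0 - 183.255.255.255) -> R15
  182.0.0.0/9 (182.0.0.0 - 182.127.255.255) -> R25
  182.32.0.0/13 (182.32.0.0 - 182.39.255.255) -> R14
  182.33.128.0/17 (182.33.128.0 - 182.33.255.255) -> R9
More-specific entries that do NOT match:
  182.33.202.56/30 (182.33.202.56 - 182.33.202.59) does not contain 182.33.202.186
  182.33.202.248/29 (182.33.202.248 - 182.33.202.255) does not contain 182.33.202.186
  182.97.202.184/29 (182.97.202.184 - 182.97.202.191) does not contain 182.33.202.186
  182.33.202.160/28 (182.33.202.160 - 182.33.202.175) does not contain 182.33.202.186
  182.33.203.160/27 (182.33.203.160 - 182.33.203.191) does not contain 182.33.202.186
  178.33.202.128/25 (178.33.202.128 - 178.33.202.255) does not contain 182.33.202.186
Longest matching prefix is /17 -> next hop R9.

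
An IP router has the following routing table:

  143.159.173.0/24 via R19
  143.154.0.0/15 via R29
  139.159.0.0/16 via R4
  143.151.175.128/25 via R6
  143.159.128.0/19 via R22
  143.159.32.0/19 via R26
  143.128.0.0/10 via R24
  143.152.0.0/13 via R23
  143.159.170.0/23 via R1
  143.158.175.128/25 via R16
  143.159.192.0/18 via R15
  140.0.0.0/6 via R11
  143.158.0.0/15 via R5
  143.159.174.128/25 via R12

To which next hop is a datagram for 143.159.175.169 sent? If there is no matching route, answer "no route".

R5

Routes whose prefix contains 143.159.175.169:
  140.0.0.0/6 (140.0.0.0 - 143.255.255.255) -> R11
  143.128.0.0/10 (143.128.0.0 - 143.191.255.255) -> R24
  143.152.0.0/13 (143.152.0.0 - 143.159.255.255) -> R23
  143.158.0.0/15 (143.158.0.0 - 143.159.255.255) -> R5
More-specific entries that do NOT match:
  143.151.175.128/25 (143.151.175.128 - 143.151.175.255) does not contain 143.159.175.169
  143.158.175.128/25 (143.158.175.128 - 143.158.175.255) does not contain 143.159.175.169
  143.159.174.128/25 (143.159.174.128 - 143.159.174.255) does not contain 143.159.175.169
  143.159.173.0/24 (143.159.173.0 - 143.159.173.255) does not contain 143.159.175.169
  143.159.170.0/23 (143.159.170.0 - 143.159.171.255) does not contain 143.159.175.169
  143.159.128.0/19 (143.159.128.0 - 143.159.159.255) does not contain 143.159.175.169
  143.159.32.0/19 (143.159.32.0 - 143.159.63.255) does not contain 143.159.175.169
  143.159.192.0/18 (143.159.192.0 - 143.159.255.255) does not contain 143.159.175.169
  139.159.0.0/16 (139.159.0.0 - 139.159.255.255) does not contain 143.159.175.169
Longest matching prefix is /15 -> next hop R5.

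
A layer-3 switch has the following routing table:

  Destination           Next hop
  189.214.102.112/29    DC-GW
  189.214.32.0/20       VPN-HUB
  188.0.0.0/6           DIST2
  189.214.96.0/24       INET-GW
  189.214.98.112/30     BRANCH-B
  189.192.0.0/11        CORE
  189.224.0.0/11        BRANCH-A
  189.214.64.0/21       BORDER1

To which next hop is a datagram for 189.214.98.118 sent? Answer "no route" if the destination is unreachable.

Routes whose prefix contains 189.214.98.118:
  188.0.0.0/6 (188.0.0.0 - 191.255.255.255) -> DIST2
  189.192.0.0/11 (189.192.0.0 - 189.223.255.255) -> CORE
More-specific entries that do NOT match:
  189.214.98.112/30 (189.214.98.112 - 189.214.98.115) does not contain 189.214.98.118
  189.214.102.112/29 (189.214.102.112 - 189.214.102.119) does not contain 189.214.98.118
  189.214.96.0/24 (189.214.96.0 - 189.214.96.255) does not contain 189.214.98.118
  189.214.64.0/21 (189.214.64.0 - 189.214.71.255) does not contain 189.214.98.118
  189.214.32.0/20 (189.214.32.0 - 189.214.47.255) does not contain 189.214.98.118
Longest matching prefix is /11 -> next hop CORE.

CORE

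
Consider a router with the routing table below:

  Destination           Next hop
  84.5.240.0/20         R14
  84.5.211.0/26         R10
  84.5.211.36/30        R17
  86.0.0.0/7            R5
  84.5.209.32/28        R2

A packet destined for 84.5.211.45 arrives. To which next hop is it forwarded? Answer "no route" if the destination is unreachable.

Routes whose prefix contains 84.5.211.45:
  84.5.211.0/26 (84.5.211.0 - 84.5.211.63) -> R10
More-specific entries that do NOT match:
  84.5.211.36/30 (84.5.211.36 - 84.5.211.39) does not contain 84.5.211.45
  84.5.209.32/28 (84.5.209.32 - 84.5.209.47) does not contain 84.5.211.45
Longest matching prefix is /26 -> next hop R10.

R10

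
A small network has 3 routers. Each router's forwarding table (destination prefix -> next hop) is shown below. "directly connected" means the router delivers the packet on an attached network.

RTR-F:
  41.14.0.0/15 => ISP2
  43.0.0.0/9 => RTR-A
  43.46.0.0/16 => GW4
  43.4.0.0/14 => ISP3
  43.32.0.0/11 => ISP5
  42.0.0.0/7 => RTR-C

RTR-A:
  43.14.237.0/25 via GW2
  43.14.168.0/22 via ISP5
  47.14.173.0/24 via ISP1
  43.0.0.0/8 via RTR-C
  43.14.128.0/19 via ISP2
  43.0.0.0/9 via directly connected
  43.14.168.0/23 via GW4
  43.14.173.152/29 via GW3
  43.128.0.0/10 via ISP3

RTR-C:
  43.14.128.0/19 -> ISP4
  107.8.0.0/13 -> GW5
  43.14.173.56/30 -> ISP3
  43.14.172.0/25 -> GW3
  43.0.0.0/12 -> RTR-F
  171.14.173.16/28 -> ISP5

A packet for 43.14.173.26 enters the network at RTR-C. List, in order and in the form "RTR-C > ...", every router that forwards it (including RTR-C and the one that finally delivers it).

RTR-C > RTR-F > RTR-A

At RTR-C: longest match for 43.14.173.26 is 43.0.0.0/12 -> RTR-F
At RTR-F: longest match for 43.14.173.26 is 43.0.0.0/9 -> RTR-A
At RTR-A: longest match for 43.14.173.26 is 43.0.0.0/9 -> directly connected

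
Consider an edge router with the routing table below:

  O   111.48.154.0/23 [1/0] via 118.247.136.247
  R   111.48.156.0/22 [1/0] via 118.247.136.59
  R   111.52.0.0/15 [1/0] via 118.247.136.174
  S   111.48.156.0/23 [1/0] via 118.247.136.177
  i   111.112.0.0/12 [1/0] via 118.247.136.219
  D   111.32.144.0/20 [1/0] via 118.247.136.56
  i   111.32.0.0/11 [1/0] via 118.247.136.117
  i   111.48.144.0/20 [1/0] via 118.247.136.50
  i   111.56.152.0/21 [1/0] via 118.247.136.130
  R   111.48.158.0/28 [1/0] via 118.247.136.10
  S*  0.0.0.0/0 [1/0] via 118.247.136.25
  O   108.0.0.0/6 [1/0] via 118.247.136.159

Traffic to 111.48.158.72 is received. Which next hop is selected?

118.247.136.59

Routes whose prefix contains 111.48.158.72:
  0.0.0.0/0 (default, matches everything) -> 118.247.136.25
  108.0.0.0/6 (108.0.0.0 - 111.255.255.255) -> 118.247.136.159
  111.32.0.0/11 (111.32.0.0 - 111.63.255.255) -> 118.247.136.117
  111.48.144.0/20 (111.48.144.0 - 111.48.159.255) -> 118.247.136.50
  111.48.156.0/22 (111.48.156.0 - 111.48.159.255) -> 118.247.136.59
More-specific entries that do NOT match:
  111.48.158.0/28 (111.48.158.0 - 111.48.158.15) does not contain 111.48.158.72
  111.48.154.0/23 (111.48.154.0 - 111.48.155.255) does not contain 111.48.158.72
  111.48.156.0/23 (111.48.156.0 - 111.48.157.255) does not contain 111.48.158.72
Longest matching prefix is /22 -> next hop 118.247.136.59.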